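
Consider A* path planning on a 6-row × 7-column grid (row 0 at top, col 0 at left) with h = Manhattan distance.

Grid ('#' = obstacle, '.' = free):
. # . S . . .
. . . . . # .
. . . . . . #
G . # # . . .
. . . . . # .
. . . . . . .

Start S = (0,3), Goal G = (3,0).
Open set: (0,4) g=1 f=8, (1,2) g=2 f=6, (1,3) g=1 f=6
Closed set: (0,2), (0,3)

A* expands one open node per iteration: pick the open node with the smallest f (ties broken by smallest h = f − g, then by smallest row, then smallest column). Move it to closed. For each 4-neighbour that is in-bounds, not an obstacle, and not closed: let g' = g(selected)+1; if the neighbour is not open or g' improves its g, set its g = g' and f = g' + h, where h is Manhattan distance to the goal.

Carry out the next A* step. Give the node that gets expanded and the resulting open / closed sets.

step 1: expand (1,2) (f=6, h=4) → closed; open now [(0,4) g=1 f=8, (1,1) g=3 f=6, (1,3) g=1 f=6, (2,2) g=3 f=6]

expanded=(1,2); open=[(0,4) g=1 f=8, (1,1) g=3 f=6, (1,3) g=1 f=6, (2,2) g=3 f=6]; closed=[(0,2), (0,3), (1,2)]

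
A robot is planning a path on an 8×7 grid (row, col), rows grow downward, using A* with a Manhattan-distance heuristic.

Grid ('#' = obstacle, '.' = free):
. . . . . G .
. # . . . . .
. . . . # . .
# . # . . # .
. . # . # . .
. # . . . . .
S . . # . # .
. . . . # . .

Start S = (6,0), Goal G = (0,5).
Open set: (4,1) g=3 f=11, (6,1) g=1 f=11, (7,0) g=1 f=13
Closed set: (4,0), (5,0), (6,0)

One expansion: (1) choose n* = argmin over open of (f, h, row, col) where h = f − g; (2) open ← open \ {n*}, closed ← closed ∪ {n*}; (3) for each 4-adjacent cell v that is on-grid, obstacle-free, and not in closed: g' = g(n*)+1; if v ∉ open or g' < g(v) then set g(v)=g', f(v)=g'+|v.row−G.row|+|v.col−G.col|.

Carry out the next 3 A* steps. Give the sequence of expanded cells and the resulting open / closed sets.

step 1: expand (4,1) (f=11, h=8) → closed; open now [(3,1) g=4 f=11, (6,1) g=1 f=11, (7,0) g=1 f=13]
step 2: expand (3,1) (f=11, h=7) → closed; open now [(2,1) g=5 f=11, (6,1) g=1 f=11, (7,0) g=1 f=13]
step 3: expand (2,1) (f=11, h=6) → closed; open now [(2,0) g=6 f=13, (2,2) g=6 f=11, (6,1) g=1 f=11, (7,0) g=1 f=13]

order=[(4,1) → (3,1) → (2,1)]; open=[(2,0) g=6 f=13, (2,2) g=6 f=11, (6,1) g=1 f=11, (7,0) g=1 f=13]; closed=[(2,1), (3,1), (4,0), (4,1), (5,0), (6,0)]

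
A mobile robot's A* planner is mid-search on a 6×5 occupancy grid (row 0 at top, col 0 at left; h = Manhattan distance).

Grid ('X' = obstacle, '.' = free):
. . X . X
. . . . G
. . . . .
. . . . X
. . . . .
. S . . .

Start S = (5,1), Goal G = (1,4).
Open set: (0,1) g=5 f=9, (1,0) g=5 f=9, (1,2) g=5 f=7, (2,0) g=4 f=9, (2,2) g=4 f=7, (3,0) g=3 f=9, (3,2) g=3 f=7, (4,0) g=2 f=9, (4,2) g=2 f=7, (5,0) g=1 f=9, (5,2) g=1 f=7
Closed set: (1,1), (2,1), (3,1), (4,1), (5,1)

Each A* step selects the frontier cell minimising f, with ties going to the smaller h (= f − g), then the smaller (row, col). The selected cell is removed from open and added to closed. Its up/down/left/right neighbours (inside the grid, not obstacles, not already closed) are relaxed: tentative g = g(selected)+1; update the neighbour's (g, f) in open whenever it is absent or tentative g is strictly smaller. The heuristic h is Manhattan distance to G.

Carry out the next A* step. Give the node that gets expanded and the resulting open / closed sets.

expanded=(1,2); open=[(0,1) g=5 f=9, (1,0) g=5 f=9, (1,3) g=6 f=7, (2,0) g=4 f=9, (2,2) g=4 f=7, (3,0) g=3 f=9, (3,2) g=3 f=7, (4,0) g=2 f=9, (4,2) g=2 f=7, (5,0) g=1 f=9, (5,2) g=1 f=7]; closed=[(1,1), (1,2), (2,1), (3,1), (4,1), (5,1)]

step 1: expand (1,2) (f=7, h=2) → closed; open now [(0,1) g=5 f=9, (1,0) g=5 f=9, (1,3) g=6 f=7, (2,0) g=4 f=9, (2,2) g=4 f=7, (3,0) g=3 f=9, (3,2) g=3 f=7, (4,0) g=2 f=9, (4,2) g=2 f=7, (5,0) g=1 f=9, (5,2) g=1 f=7]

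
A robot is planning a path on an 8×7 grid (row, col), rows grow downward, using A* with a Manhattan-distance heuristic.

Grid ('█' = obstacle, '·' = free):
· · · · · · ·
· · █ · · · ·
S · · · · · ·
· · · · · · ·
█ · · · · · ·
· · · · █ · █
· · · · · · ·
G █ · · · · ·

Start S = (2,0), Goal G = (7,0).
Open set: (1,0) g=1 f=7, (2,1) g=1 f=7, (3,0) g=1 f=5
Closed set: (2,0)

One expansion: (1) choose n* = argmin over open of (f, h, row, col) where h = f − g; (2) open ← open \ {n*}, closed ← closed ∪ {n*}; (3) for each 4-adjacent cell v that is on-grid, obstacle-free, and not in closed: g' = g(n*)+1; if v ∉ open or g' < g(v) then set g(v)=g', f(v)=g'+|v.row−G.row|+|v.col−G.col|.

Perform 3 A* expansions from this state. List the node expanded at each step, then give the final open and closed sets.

step 1: expand (3,0) (f=5, h=4) → closed; open now [(1,0) g=1 f=7, (2,1) g=1 f=7, (3,1) g=2 f=7]
step 2: expand (3,1) (f=7, h=5) → closed; open now [(1,0) g=1 f=7, (2,1) g=1 f=7, (3,2) g=3 f=9, (4,1) g=3 f=7]
step 3: expand (4,1) (f=7, h=4) → closed; open now [(1,0) g=1 f=7, (2,1) g=1 f=7, (3,2) g=3 f=9, (4,2) g=4 f=9, (5,1) g=4 f=7]

order=[(3,0) → (3,1) → (4,1)]; open=[(1,0) g=1 f=7, (2,1) g=1 f=7, (3,2) g=3 f=9, (4,2) g=4 f=9, (5,1) g=4 f=7]; closed=[(2,0), (3,0), (3,1), (4,1)]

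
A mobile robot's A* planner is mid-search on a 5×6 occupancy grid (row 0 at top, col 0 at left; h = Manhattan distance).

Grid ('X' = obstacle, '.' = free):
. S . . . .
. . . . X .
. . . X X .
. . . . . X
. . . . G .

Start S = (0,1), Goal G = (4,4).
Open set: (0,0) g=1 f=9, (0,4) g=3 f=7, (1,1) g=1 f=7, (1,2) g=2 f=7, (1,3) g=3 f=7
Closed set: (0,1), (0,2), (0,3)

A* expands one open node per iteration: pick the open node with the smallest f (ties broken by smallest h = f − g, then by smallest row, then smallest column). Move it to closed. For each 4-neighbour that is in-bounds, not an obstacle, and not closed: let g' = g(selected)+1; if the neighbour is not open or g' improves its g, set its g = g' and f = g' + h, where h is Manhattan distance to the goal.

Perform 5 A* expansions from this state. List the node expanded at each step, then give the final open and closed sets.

step 1: expand (0,4) (f=7, h=4) → closed; open now [(0,0) g=1 f=9, (0,5) g=4 f=9, (1,1) g=1 f=7, (1,2) g=2 f=7, (1,3) g=3 f=7]
step 2: expand (1,3) (f=7, h=4) → closed; open now [(0,0) g=1 f=9, (0,5) g=4 f=9, (1,1) g=1 f=7, (1,2) g=2 f=7]
step 3: expand (1,2) (f=7, h=5) → closed; open now [(0,0) g=1 f=9, (0,5) g=4 f=9, (1,1) g=1 f=7, (2,2) g=3 f=7]
step 4: expand (2,2) (f=7, h=4) → closed; open now [(0,0) g=1 f=9, (0,5) g=4 f=9, (1,1) g=1 f=7, (2,1) g=4 f=9, (3,2) g=4 f=7]
step 5: expand (3,2) (f=7, h=3) → closed; open now [(0,0) g=1 f=9, (0,5) g=4 f=9, (1,1) g=1 f=7, (2,1) g=4 f=9, (3,1) g=5 f=9, (3,3) g=5 f=7, (4,2) g=5 f=7]

order=[(0,4) → (1,3) → (1,2) → (2,2) → (3,2)]; open=[(0,0) g=1 f=9, (0,5) g=4 f=9, (1,1) g=1 f=7, (2,1) g=4 f=9, (3,1) g=5 f=9, (3,3) g=5 f=7, (4,2) g=5 f=7]; closed=[(0,1), (0,2), (0,3), (0,4), (1,2), (1,3), (2,2), (3,2)]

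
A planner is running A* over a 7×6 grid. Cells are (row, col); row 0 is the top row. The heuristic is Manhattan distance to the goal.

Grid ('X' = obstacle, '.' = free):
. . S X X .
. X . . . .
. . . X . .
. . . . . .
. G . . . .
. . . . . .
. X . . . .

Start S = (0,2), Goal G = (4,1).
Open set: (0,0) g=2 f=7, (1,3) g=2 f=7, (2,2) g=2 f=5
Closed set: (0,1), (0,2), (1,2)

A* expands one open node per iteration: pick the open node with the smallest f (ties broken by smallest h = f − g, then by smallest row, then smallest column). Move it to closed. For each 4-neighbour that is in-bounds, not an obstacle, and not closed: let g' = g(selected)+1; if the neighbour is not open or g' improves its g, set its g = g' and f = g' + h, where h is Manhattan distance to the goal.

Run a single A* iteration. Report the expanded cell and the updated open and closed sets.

expanded=(2,2); open=[(0,0) g=2 f=7, (1,3) g=2 f=7, (2,1) g=3 f=5, (3,2) g=3 f=5]; closed=[(0,1), (0,2), (1,2), (2,2)]

step 1: expand (2,2) (f=5, h=3) → closed; open now [(0,0) g=2 f=7, (1,3) g=2 f=7, (2,1) g=3 f=5, (3,2) g=3 f=5]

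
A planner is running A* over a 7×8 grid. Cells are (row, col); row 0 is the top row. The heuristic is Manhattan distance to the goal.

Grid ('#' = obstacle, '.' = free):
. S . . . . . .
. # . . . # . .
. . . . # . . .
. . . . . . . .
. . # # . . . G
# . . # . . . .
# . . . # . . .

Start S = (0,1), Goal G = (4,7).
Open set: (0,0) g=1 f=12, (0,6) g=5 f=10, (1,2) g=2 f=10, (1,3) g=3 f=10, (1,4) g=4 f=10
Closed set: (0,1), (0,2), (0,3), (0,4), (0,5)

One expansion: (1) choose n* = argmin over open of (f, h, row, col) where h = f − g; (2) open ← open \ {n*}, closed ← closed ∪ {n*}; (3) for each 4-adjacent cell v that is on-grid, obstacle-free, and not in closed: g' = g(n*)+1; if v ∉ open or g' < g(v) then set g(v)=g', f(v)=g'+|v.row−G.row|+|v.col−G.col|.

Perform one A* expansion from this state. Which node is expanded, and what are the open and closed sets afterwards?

expanded=(0,6); open=[(0,0) g=1 f=12, (0,7) g=6 f=10, (1,2) g=2 f=10, (1,3) g=3 f=10, (1,4) g=4 f=10, (1,6) g=6 f=10]; closed=[(0,1), (0,2), (0,3), (0,4), (0,5), (0,6)]

step 1: expand (0,6) (f=10, h=5) → closed; open now [(0,0) g=1 f=12, (0,7) g=6 f=10, (1,2) g=2 f=10, (1,3) g=3 f=10, (1,4) g=4 f=10, (1,6) g=6 f=10]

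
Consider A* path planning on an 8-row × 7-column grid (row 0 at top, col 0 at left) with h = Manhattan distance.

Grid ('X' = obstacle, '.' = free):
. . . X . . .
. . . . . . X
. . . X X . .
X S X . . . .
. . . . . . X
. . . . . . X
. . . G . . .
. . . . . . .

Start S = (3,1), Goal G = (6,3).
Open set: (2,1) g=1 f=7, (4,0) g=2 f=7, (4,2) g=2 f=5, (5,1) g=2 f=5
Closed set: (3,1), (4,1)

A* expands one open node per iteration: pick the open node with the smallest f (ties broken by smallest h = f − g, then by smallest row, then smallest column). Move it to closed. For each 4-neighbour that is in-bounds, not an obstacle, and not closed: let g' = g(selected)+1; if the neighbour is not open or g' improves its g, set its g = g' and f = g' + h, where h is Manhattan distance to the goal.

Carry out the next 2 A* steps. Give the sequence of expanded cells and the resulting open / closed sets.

order=[(4,2) → (4,3)]; open=[(2,1) g=1 f=7, (3,3) g=4 f=7, (4,0) g=2 f=7, (4,4) g=4 f=7, (5,1) g=2 f=5, (5,2) g=3 f=5, (5,3) g=4 f=5]; closed=[(3,1), (4,1), (4,2), (4,3)]

step 1: expand (4,2) (f=5, h=3) → closed; open now [(2,1) g=1 f=7, (4,0) g=2 f=7, (4,3) g=3 f=5, (5,1) g=2 f=5, (5,2) g=3 f=5]
step 2: expand (4,3) (f=5, h=2) → closed; open now [(2,1) g=1 f=7, (3,3) g=4 f=7, (4,0) g=2 f=7, (4,4) g=4 f=7, (5,1) g=2 f=5, (5,2) g=3 f=5, (5,3) g=4 f=5]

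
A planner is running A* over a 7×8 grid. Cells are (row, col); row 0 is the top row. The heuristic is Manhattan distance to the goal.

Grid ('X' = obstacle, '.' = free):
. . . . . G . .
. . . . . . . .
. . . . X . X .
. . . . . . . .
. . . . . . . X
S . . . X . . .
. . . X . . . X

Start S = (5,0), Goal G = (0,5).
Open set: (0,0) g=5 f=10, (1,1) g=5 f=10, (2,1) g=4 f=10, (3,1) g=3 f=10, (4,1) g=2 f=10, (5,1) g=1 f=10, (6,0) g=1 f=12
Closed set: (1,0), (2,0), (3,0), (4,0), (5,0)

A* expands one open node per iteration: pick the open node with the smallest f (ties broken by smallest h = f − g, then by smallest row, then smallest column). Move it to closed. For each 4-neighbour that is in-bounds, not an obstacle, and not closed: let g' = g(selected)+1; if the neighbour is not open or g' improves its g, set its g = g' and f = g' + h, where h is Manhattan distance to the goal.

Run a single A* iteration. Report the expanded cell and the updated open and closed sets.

expanded=(0,0); open=[(0,1) g=6 f=10, (1,1) g=5 f=10, (2,1) g=4 f=10, (3,1) g=3 f=10, (4,1) g=2 f=10, (5,1) g=1 f=10, (6,0) g=1 f=12]; closed=[(0,0), (1,0), (2,0), (3,0), (4,0), (5,0)]

step 1: expand (0,0) (f=10, h=5) → closed; open now [(0,1) g=6 f=10, (1,1) g=5 f=10, (2,1) g=4 f=10, (3,1) g=3 f=10, (4,1) g=2 f=10, (5,1) g=1 f=10, (6,0) g=1 f=12]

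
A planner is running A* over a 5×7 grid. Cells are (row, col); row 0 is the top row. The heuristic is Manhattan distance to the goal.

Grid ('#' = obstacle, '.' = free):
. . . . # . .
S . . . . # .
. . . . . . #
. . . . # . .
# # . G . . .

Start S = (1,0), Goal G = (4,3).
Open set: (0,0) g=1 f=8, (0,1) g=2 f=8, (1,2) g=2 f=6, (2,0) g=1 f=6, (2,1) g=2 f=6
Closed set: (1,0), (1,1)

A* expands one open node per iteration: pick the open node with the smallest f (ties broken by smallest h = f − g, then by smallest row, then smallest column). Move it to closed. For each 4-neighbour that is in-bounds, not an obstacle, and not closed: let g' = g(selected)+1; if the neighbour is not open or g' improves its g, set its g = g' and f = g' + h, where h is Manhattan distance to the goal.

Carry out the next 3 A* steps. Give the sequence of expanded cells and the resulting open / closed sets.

order=[(1,2) → (1,3) → (2,3)]; open=[(0,0) g=1 f=8, (0,1) g=2 f=8, (0,2) g=3 f=8, (0,3) g=4 f=8, (1,4) g=4 f=8, (2,0) g=1 f=6, (2,1) g=2 f=6, (2,2) g=3 f=6, (2,4) g=5 f=8, (3,3) g=5 f=6]; closed=[(1,0), (1,1), (1,2), (1,3), (2,3)]

step 1: expand (1,2) (f=6, h=4) → closed; open now [(0,0) g=1 f=8, (0,1) g=2 f=8, (0,2) g=3 f=8, (1,3) g=3 f=6, (2,0) g=1 f=6, (2,1) g=2 f=6, (2,2) g=3 f=6]
step 2: expand (1,3) (f=6, h=3) → closed; open now [(0,0) g=1 f=8, (0,1) g=2 f=8, (0,2) g=3 f=8, (0,3) g=4 f=8, (1,4) g=4 f=8, (2,0) g=1 f=6, (2,1) g=2 f=6, (2,2) g=3 f=6, (2,3) g=4 f=6]
step 3: expand (2,3) (f=6, h=2) → closed; open now [(0,0) g=1 f=8, (0,1) g=2 f=8, (0,2) g=3 f=8, (0,3) g=4 f=8, (1,4) g=4 f=8, (2,0) g=1 f=6, (2,1) g=2 f=6, (2,2) g=3 f=6, (2,4) g=5 f=8, (3,3) g=5 f=6]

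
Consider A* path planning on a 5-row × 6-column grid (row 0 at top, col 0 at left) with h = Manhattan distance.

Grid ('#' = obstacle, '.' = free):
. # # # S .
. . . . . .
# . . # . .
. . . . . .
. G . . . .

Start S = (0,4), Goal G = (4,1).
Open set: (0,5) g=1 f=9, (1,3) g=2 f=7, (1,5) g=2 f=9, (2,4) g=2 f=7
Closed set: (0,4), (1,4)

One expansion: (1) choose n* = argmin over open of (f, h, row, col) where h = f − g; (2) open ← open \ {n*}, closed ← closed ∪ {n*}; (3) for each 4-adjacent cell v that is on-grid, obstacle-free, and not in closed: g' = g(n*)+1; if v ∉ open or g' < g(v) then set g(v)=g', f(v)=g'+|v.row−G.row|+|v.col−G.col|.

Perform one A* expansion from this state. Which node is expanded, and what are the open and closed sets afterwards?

step 1: expand (1,3) (f=7, h=5) → closed; open now [(0,5) g=1 f=9, (1,2) g=3 f=7, (1,5) g=2 f=9, (2,4) g=2 f=7]

expanded=(1,3); open=[(0,5) g=1 f=9, (1,2) g=3 f=7, (1,5) g=2 f=9, (2,4) g=2 f=7]; closed=[(0,4), (1,3), (1,4)]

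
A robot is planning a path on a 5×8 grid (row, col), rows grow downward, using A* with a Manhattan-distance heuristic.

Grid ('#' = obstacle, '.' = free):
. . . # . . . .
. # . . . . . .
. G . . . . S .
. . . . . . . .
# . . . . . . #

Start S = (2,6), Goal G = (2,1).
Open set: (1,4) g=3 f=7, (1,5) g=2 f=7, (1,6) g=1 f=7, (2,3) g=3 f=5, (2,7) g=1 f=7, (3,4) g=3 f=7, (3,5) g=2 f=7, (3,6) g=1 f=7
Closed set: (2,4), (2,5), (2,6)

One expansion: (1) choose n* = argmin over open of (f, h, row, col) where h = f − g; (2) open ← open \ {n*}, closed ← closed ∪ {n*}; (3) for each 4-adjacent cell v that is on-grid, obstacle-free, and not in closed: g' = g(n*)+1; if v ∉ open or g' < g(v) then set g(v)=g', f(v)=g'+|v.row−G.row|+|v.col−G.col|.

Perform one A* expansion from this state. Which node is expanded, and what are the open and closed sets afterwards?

expanded=(2,3); open=[(1,3) g=4 f=7, (1,4) g=3 f=7, (1,5) g=2 f=7, (1,6) g=1 f=7, (2,2) g=4 f=5, (2,7) g=1 f=7, (3,3) g=4 f=7, (3,4) g=3 f=7, (3,5) g=2 f=7, (3,6) g=1 f=7]; closed=[(2,3), (2,4), (2,5), (2,6)]

step 1: expand (2,3) (f=5, h=2) → closed; open now [(1,3) g=4 f=7, (1,4) g=3 f=7, (1,5) g=2 f=7, (1,6) g=1 f=7, (2,2) g=4 f=5, (2,7) g=1 f=7, (3,3) g=4 f=7, (3,4) g=3 f=7, (3,5) g=2 f=7, (3,6) g=1 f=7]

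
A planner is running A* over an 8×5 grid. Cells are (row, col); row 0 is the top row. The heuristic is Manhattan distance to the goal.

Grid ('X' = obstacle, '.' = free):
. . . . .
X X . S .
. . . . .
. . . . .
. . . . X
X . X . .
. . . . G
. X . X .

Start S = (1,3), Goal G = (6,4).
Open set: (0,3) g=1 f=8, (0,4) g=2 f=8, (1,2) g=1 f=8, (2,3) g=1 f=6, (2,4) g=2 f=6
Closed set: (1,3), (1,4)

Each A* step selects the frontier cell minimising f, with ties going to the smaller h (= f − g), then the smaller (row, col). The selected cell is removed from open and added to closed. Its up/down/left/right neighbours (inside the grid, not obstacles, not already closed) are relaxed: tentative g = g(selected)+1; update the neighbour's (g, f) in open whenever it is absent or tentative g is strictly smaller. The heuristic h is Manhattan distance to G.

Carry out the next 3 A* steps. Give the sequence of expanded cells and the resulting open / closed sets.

order=[(2,4) → (3,4) → (2,3)]; open=[(0,3) g=1 f=8, (0,4) g=2 f=8, (1,2) g=1 f=8, (2,2) g=2 f=8, (3,3) g=2 f=6]; closed=[(1,3), (1,4), (2,3), (2,4), (3,4)]

step 1: expand (2,4) (f=6, h=4) → closed; open now [(0,3) g=1 f=8, (0,4) g=2 f=8, (1,2) g=1 f=8, (2,3) g=1 f=6, (3,4) g=3 f=6]
step 2: expand (3,4) (f=6, h=3) → closed; open now [(0,3) g=1 f=8, (0,4) g=2 f=8, (1,2) g=1 f=8, (2,3) g=1 f=6, (3,3) g=4 f=8]
step 3: expand (2,3) (f=6, h=5) → closed; open now [(0,3) g=1 f=8, (0,4) g=2 f=8, (1,2) g=1 f=8, (2,2) g=2 f=8, (3,3) g=2 f=6]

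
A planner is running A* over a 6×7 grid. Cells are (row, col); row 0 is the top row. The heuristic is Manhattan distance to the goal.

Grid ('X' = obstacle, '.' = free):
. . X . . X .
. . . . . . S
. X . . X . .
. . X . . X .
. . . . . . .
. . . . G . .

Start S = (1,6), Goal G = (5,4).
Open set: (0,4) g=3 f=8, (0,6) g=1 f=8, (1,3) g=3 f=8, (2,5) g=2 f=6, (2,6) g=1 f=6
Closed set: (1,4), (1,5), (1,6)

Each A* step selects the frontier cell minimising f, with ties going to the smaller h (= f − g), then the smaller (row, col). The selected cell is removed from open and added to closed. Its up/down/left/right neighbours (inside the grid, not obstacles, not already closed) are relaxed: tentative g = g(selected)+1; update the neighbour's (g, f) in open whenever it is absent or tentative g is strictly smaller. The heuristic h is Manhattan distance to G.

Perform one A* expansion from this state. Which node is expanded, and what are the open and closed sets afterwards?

expanded=(2,5); open=[(0,4) g=3 f=8, (0,6) g=1 f=8, (1,3) g=3 f=8, (2,6) g=1 f=6]; closed=[(1,4), (1,5), (1,6), (2,5)]

step 1: expand (2,5) (f=6, h=4) → closed; open now [(0,4) g=3 f=8, (0,6) g=1 f=8, (1,3) g=3 f=8, (2,6) g=1 f=6]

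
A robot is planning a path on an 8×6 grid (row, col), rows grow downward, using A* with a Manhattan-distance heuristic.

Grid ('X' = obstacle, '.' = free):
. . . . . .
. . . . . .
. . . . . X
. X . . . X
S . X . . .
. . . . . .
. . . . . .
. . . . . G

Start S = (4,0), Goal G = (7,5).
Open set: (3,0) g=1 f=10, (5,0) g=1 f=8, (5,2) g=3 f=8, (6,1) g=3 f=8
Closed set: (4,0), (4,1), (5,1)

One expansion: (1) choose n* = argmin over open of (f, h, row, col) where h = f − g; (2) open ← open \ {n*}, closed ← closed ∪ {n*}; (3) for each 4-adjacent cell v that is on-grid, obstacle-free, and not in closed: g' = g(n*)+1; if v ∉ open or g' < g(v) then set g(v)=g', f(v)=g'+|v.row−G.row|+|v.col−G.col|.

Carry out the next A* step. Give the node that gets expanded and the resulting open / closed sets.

step 1: expand (5,2) (f=8, h=5) → closed; open now [(3,0) g=1 f=10, (5,0) g=1 f=8, (5,3) g=4 f=8, (6,1) g=3 f=8, (6,2) g=4 f=8]

expanded=(5,2); open=[(3,0) g=1 f=10, (5,0) g=1 f=8, (5,3) g=4 f=8, (6,1) g=3 f=8, (6,2) g=4 f=8]; closed=[(4,0), (4,1), (5,1), (5,2)]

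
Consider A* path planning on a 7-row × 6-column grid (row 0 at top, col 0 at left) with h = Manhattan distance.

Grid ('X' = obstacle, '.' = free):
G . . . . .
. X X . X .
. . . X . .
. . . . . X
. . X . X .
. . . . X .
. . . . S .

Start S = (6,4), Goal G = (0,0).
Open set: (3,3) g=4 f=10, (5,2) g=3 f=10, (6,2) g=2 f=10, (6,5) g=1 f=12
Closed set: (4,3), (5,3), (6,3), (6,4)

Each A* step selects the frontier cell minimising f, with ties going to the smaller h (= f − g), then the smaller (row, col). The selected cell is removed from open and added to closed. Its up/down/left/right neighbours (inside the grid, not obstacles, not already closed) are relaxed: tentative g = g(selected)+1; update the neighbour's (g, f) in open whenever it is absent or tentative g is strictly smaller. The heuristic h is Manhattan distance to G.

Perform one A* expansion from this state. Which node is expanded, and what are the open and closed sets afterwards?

expanded=(3,3); open=[(3,2) g=5 f=10, (3,4) g=5 f=12, (5,2) g=3 f=10, (6,2) g=2 f=10, (6,5) g=1 f=12]; closed=[(3,3), (4,3), (5,3), (6,3), (6,4)]

step 1: expand (3,3) (f=10, h=6) → closed; open now [(3,2) g=5 f=10, (3,4) g=5 f=12, (5,2) g=3 f=10, (6,2) g=2 f=10, (6,5) g=1 f=12]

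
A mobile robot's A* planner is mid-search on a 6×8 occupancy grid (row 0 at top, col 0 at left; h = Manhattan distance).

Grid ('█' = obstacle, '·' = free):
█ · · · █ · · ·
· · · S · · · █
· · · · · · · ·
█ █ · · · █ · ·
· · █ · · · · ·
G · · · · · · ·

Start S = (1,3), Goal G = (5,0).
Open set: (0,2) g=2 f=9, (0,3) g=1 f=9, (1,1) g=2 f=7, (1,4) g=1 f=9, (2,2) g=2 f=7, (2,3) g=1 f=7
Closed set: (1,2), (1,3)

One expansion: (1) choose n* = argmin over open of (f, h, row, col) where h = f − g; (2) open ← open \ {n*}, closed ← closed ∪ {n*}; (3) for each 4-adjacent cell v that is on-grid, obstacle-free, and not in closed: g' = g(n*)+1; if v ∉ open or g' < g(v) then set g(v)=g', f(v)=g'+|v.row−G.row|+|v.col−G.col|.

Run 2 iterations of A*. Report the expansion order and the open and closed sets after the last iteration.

step 1: expand (1,1) (f=7, h=5) → closed; open now [(0,1) g=3 f=9, (0,2) g=2 f=9, (0,3) g=1 f=9, (1,0) g=3 f=7, (1,4) g=1 f=9, (2,1) g=3 f=7, (2,2) g=2 f=7, (2,3) g=1 f=7]
step 2: expand (1,0) (f=7, h=4) → closed; open now [(0,1) g=3 f=9, (0,2) g=2 f=9, (0,3) g=1 f=9, (1,4) g=1 f=9, (2,0) g=4 f=7, (2,1) g=3 f=7, (2,2) g=2 f=7, (2,3) g=1 f=7]

order=[(1,1) → (1,0)]; open=[(0,1) g=3 f=9, (0,2) g=2 f=9, (0,3) g=1 f=9, (1,4) g=1 f=9, (2,0) g=4 f=7, (2,1) g=3 f=7, (2,2) g=2 f=7, (2,3) g=1 f=7]; closed=[(1,0), (1,1), (1,2), (1,3)]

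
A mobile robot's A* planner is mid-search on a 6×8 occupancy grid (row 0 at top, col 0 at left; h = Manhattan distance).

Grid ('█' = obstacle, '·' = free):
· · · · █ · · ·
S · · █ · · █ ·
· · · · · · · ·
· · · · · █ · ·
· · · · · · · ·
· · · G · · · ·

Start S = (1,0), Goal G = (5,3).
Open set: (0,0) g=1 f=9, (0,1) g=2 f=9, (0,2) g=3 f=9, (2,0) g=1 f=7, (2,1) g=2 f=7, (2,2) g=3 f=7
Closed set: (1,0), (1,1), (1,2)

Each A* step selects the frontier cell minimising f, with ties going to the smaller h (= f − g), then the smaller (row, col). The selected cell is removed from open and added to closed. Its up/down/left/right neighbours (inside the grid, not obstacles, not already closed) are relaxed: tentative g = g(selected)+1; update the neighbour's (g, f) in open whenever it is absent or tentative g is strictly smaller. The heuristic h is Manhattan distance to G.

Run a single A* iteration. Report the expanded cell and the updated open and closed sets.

step 1: expand (2,2) (f=7, h=4) → closed; open now [(0,0) g=1 f=9, (0,1) g=2 f=9, (0,2) g=3 f=9, (2,0) g=1 f=7, (2,1) g=2 f=7, (2,3) g=4 f=7, (3,2) g=4 f=7]

expanded=(2,2); open=[(0,0) g=1 f=9, (0,1) g=2 f=9, (0,2) g=3 f=9, (2,0) g=1 f=7, (2,1) g=2 f=7, (2,3) g=4 f=7, (3,2) g=4 f=7]; closed=[(1,0), (1,1), (1,2), (2,2)]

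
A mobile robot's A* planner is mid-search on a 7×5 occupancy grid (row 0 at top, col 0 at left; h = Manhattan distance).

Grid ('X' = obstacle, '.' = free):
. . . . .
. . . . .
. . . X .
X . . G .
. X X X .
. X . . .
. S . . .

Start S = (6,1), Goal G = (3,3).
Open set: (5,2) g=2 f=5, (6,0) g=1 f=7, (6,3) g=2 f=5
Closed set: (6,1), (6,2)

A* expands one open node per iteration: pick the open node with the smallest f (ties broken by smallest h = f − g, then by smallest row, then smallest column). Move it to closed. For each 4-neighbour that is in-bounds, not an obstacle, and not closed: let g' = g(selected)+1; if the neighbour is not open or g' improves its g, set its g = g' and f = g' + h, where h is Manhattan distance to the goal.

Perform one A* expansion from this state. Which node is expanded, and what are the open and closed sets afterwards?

step 1: expand (5,2) (f=5, h=3) → closed; open now [(5,3) g=3 f=5, (6,0) g=1 f=7, (6,3) g=2 f=5]

expanded=(5,2); open=[(5,3) g=3 f=5, (6,0) g=1 f=7, (6,3) g=2 f=5]; closed=[(5,2), (6,1), (6,2)]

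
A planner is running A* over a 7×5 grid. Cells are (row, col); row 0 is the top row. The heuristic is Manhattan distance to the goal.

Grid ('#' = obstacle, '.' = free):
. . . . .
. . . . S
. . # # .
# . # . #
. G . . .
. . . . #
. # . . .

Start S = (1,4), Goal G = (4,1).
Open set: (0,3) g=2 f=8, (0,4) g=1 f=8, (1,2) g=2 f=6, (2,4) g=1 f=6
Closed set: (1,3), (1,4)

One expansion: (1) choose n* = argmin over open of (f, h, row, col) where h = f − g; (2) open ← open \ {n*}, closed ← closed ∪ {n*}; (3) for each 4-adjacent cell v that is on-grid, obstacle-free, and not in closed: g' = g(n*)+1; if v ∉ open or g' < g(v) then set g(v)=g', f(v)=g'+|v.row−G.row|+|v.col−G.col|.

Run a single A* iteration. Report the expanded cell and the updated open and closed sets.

step 1: expand (1,2) (f=6, h=4) → closed; open now [(0,2) g=3 f=8, (0,3) g=2 f=8, (0,4) g=1 f=8, (1,1) g=3 f=6, (2,4) g=1 f=6]

expanded=(1,2); open=[(0,2) g=3 f=8, (0,3) g=2 f=8, (0,4) g=1 f=8, (1,1) g=3 f=6, (2,4) g=1 f=6]; closed=[(1,2), (1,3), (1,4)]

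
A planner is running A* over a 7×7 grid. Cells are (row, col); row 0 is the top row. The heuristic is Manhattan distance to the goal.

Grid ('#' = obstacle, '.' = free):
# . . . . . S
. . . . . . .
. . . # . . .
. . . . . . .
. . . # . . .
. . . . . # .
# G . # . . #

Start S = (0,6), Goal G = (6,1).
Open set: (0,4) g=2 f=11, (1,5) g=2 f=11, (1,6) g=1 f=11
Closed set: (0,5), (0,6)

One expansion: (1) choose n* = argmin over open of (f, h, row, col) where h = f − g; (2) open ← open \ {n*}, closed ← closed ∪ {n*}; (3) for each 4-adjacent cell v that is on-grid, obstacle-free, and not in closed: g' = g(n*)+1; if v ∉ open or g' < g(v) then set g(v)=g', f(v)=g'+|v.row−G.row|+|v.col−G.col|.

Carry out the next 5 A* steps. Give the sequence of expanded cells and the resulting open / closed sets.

order=[(0,4) → (0,3) → (0,2) → (0,1) → (1,1)]; open=[(1,0) g=7 f=13, (1,2) g=5 f=11, (1,3) g=4 f=11, (1,4) g=3 f=11, (1,5) g=2 f=11, (1,6) g=1 f=11, (2,1) g=7 f=11]; closed=[(0,1), (0,2), (0,3), (0,4), (0,5), (0,6), (1,1)]

step 1: expand (0,4) (f=11, h=9) → closed; open now [(0,3) g=3 f=11, (1,4) g=3 f=11, (1,5) g=2 f=11, (1,6) g=1 f=11]
step 2: expand (0,3) (f=11, h=8) → closed; open now [(0,2) g=4 f=11, (1,3) g=4 f=11, (1,4) g=3 f=11, (1,5) g=2 f=11, (1,6) g=1 f=11]
step 3: expand (0,2) (f=11, h=7) → closed; open now [(0,1) g=5 f=11, (1,2) g=5 f=11, (1,3) g=4 f=11, (1,4) g=3 f=11, (1,5) g=2 f=11, (1,6) g=1 f=11]
step 4: expand (0,1) (f=11, h=6) → closed; open now [(1,1) g=6 f=11, (1,2) g=5 f=11, (1,3) g=4 f=11, (1,4) g=3 f=11, (1,5) g=2 f=11, (1,6) g=1 f=11]
step 5: expand (1,1) (f=11, h=5) → closed; open now [(1,0) g=7 f=13, (1,2) g=5 f=11, (1,3) g=4 f=11, (1,4) g=3 f=11, (1,5) g=2 f=11, (1,6) g=1 f=11, (2,1) g=7 f=11]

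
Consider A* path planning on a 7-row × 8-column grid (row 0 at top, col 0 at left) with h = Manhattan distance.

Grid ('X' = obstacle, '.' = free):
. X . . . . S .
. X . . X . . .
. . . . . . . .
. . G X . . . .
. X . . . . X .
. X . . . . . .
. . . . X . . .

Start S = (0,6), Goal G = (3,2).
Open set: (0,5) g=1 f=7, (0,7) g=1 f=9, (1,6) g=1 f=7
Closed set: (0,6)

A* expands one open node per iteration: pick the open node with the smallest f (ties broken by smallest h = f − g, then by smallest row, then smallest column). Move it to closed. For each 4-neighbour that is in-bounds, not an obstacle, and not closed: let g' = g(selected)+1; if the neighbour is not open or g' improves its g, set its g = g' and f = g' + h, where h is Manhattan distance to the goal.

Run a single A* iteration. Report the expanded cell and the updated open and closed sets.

step 1: expand (0,5) (f=7, h=6) → closed; open now [(0,4) g=2 f=7, (0,7) g=1 f=9, (1,5) g=2 f=7, (1,6) g=1 f=7]

expanded=(0,5); open=[(0,4) g=2 f=7, (0,7) g=1 f=9, (1,5) g=2 f=7, (1,6) g=1 f=7]; closed=[(0,5), (0,6)]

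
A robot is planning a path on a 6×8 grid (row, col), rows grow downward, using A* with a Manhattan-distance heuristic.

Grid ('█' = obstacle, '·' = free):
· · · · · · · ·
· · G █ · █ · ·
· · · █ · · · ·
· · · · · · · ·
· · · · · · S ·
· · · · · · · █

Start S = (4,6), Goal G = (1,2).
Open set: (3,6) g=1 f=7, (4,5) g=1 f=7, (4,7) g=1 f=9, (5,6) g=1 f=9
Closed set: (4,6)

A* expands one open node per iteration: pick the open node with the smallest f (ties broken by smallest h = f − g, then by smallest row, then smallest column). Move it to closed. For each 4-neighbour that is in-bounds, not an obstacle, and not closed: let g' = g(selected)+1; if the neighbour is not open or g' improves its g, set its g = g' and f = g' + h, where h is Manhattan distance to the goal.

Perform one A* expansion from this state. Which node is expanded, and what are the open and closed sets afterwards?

step 1: expand (3,6) (f=7, h=6) → closed; open now [(2,6) g=2 f=7, (3,5) g=2 f=7, (3,7) g=2 f=9, (4,5) g=1 f=7, (4,7) g=1 f=9, (5,6) g=1 f=9]

expanded=(3,6); open=[(2,6) g=2 f=7, (3,5) g=2 f=7, (3,7) g=2 f=9, (4,5) g=1 f=7, (4,7) g=1 f=9, (5,6) g=1 f=9]; closed=[(3,6), (4,6)]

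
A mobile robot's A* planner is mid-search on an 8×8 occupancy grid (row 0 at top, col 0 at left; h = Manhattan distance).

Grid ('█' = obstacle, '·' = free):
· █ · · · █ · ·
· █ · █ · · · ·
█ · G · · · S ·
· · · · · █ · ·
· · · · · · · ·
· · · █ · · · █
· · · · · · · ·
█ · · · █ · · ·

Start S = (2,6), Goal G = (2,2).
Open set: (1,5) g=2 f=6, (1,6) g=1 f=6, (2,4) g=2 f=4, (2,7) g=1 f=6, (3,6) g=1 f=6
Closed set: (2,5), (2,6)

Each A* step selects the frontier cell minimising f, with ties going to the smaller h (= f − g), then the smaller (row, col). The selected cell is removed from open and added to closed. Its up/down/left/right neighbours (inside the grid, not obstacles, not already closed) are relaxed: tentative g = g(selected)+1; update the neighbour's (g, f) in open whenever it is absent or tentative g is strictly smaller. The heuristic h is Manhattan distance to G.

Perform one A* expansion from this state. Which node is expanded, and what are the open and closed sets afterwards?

expanded=(2,4); open=[(1,4) g=3 f=6, (1,5) g=2 f=6, (1,6) g=1 f=6, (2,3) g=3 f=4, (2,7) g=1 f=6, (3,4) g=3 f=6, (3,6) g=1 f=6]; closed=[(2,4), (2,5), (2,6)]

step 1: expand (2,4) (f=4, h=2) → closed; open now [(1,4) g=3 f=6, (1,5) g=2 f=6, (1,6) g=1 f=6, (2,3) g=3 f=4, (2,7) g=1 f=6, (3,4) g=3 f=6, (3,6) g=1 f=6]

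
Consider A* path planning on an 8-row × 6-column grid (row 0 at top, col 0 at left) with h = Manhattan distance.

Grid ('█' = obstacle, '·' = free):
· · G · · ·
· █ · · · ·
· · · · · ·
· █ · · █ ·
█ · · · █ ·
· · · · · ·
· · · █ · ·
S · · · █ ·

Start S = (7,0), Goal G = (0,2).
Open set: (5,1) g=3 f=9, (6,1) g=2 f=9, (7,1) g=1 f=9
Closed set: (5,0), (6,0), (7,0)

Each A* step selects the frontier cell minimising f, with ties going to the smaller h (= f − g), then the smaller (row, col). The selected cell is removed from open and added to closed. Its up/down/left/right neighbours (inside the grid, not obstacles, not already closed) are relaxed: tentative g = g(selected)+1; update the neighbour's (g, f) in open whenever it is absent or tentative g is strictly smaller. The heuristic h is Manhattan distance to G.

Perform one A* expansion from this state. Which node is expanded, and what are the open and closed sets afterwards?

expanded=(5,1); open=[(4,1) g=4 f=9, (5,2) g=4 f=9, (6,1) g=2 f=9, (7,1) g=1 f=9]; closed=[(5,0), (5,1), (6,0), (7,0)]

step 1: expand (5,1) (f=9, h=6) → closed; open now [(4,1) g=4 f=9, (5,2) g=4 f=9, (6,1) g=2 f=9, (7,1) g=1 f=9]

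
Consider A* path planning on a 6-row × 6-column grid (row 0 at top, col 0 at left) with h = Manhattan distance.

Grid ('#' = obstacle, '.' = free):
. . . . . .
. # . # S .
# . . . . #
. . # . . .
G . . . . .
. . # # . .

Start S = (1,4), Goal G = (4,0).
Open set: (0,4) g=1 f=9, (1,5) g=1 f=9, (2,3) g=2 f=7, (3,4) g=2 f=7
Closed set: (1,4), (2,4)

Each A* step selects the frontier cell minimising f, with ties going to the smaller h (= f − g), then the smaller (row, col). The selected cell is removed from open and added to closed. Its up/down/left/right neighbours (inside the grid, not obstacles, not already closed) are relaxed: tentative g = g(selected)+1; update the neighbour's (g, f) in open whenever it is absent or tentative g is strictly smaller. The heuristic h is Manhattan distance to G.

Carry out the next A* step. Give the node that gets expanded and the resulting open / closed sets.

step 1: expand (2,3) (f=7, h=5) → closed; open now [(0,4) g=1 f=9, (1,5) g=1 f=9, (2,2) g=3 f=7, (3,3) g=3 f=7, (3,4) g=2 f=7]

expanded=(2,3); open=[(0,4) g=1 f=9, (1,5) g=1 f=9, (2,2) g=3 f=7, (3,3) g=3 f=7, (3,4) g=2 f=7]; closed=[(1,4), (2,3), (2,4)]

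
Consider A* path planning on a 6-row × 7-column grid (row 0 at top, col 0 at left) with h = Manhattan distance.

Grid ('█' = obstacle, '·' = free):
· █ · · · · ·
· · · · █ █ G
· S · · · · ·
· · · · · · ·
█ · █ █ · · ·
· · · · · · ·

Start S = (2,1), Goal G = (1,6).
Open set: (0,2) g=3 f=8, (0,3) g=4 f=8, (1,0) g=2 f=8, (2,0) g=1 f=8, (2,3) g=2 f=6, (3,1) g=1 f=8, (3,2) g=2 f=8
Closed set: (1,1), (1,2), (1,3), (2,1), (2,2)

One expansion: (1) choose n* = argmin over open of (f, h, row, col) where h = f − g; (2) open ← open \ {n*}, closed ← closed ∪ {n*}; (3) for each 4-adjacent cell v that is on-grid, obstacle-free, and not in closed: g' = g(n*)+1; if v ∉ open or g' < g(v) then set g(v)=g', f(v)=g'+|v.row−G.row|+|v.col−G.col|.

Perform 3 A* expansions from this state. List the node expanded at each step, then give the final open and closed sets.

step 1: expand (2,3) (f=6, h=4) → closed; open now [(0,2) g=3 f=8, (0,3) g=4 f=8, (1,0) g=2 f=8, (2,0) g=1 f=8, (2,4) g=3 f=6, (3,1) g=1 f=8, (3,2) g=2 f=8, (3,3) g=3 f=8]
step 2: expand (2,4) (f=6, h=3) → closed; open now [(0,2) g=3 f=8, (0,3) g=4 f=8, (1,0) g=2 f=8, (2,0) g=1 f=8, (2,5) g=4 f=6, (3,1) g=1 f=8, (3,2) g=2 f=8, (3,3) g=3 f=8, (3,4) g=4 f=8]
step 3: expand (2,5) (f=6, h=2) → closed; open now [(0,2) g=3 f=8, (0,3) g=4 f=8, (1,0) g=2 f=8, (2,0) g=1 f=8, (2,6) g=5 f=6, (3,1) g=1 f=8, (3,2) g=2 f=8, (3,3) g=3 f=8, (3,4) g=4 f=8, (3,5) g=5 f=8]

order=[(2,3) → (2,4) → (2,5)]; open=[(0,2) g=3 f=8, (0,3) g=4 f=8, (1,0) g=2 f=8, (2,0) g=1 f=8, (2,6) g=5 f=6, (3,1) g=1 f=8, (3,2) g=2 f=8, (3,3) g=3 f=8, (3,4) g=4 f=8, (3,5) g=5 f=8]; closed=[(1,1), (1,2), (1,3), (2,1), (2,2), (2,3), (2,4), (2,5)]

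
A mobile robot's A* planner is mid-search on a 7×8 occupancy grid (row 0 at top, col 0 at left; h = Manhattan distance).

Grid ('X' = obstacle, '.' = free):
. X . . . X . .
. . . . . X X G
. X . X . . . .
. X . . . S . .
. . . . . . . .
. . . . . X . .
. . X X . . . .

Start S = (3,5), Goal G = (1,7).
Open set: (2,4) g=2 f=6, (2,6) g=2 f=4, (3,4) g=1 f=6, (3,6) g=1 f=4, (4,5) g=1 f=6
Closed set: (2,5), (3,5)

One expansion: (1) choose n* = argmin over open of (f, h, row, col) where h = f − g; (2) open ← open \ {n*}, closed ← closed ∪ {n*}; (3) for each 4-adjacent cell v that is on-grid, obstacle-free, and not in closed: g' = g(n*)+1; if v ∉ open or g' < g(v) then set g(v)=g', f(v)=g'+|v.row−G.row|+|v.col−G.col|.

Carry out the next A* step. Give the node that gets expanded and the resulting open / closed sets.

step 1: expand (2,6) (f=4, h=2) → closed; open now [(2,4) g=2 f=6, (2,7) g=3 f=4, (3,4) g=1 f=6, (3,6) g=1 f=4, (4,5) g=1 f=6]

expanded=(2,6); open=[(2,4) g=2 f=6, (2,7) g=3 f=4, (3,4) g=1 f=6, (3,6) g=1 f=4, (4,5) g=1 f=6]; closed=[(2,5), (2,6), (3,5)]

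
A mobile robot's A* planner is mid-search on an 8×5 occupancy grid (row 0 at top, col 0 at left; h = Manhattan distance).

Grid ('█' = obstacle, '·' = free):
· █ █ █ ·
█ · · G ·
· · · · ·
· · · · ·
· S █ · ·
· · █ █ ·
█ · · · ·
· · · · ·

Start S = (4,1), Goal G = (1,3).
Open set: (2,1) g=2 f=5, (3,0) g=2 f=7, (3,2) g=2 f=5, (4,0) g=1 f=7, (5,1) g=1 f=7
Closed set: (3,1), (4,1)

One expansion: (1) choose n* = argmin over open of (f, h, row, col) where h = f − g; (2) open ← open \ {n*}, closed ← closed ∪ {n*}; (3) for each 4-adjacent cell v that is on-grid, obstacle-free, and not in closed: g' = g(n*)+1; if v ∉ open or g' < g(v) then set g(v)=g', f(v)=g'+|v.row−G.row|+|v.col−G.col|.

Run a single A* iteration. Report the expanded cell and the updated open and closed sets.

step 1: expand (2,1) (f=5, h=3) → closed; open now [(1,1) g=3 f=5, (2,0) g=3 f=7, (2,2) g=3 f=5, (3,0) g=2 f=7, (3,2) g=2 f=5, (4,0) g=1 f=7, (5,1) g=1 f=7]

expanded=(2,1); open=[(1,1) g=3 f=5, (2,0) g=3 f=7, (2,2) g=3 f=5, (3,0) g=2 f=7, (3,2) g=2 f=5, (4,0) g=1 f=7, (5,1) g=1 f=7]; closed=[(2,1), (3,1), (4,1)]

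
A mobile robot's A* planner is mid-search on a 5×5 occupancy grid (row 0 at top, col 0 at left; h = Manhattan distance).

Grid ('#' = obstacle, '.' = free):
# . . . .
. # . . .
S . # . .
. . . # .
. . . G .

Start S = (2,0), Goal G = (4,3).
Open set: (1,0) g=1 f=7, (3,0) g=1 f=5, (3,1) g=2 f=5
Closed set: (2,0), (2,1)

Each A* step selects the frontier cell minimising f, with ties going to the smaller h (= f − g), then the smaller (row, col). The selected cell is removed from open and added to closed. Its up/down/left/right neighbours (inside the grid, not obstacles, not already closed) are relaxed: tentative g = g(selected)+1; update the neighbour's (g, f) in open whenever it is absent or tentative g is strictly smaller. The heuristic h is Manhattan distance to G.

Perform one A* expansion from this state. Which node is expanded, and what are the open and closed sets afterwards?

step 1: expand (3,1) (f=5, h=3) → closed; open now [(1,0) g=1 f=7, (3,0) g=1 f=5, (3,2) g=3 f=5, (4,1) g=3 f=5]

expanded=(3,1); open=[(1,0) g=1 f=7, (3,0) g=1 f=5, (3,2) g=3 f=5, (4,1) g=3 f=5]; closed=[(2,0), (2,1), (3,1)]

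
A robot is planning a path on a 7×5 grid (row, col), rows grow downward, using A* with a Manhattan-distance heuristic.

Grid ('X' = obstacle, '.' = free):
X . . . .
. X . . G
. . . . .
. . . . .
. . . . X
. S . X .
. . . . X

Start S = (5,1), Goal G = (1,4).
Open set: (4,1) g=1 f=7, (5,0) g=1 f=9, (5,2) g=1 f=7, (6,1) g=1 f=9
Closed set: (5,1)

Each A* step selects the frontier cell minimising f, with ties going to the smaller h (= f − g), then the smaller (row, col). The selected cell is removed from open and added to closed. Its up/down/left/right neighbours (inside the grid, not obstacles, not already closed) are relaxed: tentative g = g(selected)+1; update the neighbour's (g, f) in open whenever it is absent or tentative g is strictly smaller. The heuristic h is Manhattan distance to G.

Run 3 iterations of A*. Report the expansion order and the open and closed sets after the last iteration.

order=[(4,1) → (3,1) → (2,1)]; open=[(2,0) g=4 f=9, (2,2) g=4 f=7, (3,0) g=3 f=9, (3,2) g=3 f=7, (4,0) g=2 f=9, (4,2) g=2 f=7, (5,0) g=1 f=9, (5,2) g=1 f=7, (6,1) g=1 f=9]; closed=[(2,1), (3,1), (4,1), (5,1)]

step 1: expand (4,1) (f=7, h=6) → closed; open now [(3,1) g=2 f=7, (4,0) g=2 f=9, (4,2) g=2 f=7, (5,0) g=1 f=9, (5,2) g=1 f=7, (6,1) g=1 f=9]
step 2: expand (3,1) (f=7, h=5) → closed; open now [(2,1) g=3 f=7, (3,0) g=3 f=9, (3,2) g=3 f=7, (4,0) g=2 f=9, (4,2) g=2 f=7, (5,0) g=1 f=9, (5,2) g=1 f=7, (6,1) g=1 f=9]
step 3: expand (2,1) (f=7, h=4) → closed; open now [(2,0) g=4 f=9, (2,2) g=4 f=7, (3,0) g=3 f=9, (3,2) g=3 f=7, (4,0) g=2 f=9, (4,2) g=2 f=7, (5,0) g=1 f=9, (5,2) g=1 f=7, (6,1) g=1 f=9]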